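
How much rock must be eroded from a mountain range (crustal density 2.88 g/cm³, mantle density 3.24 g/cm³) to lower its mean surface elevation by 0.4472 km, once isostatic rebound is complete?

4.02 km

Net drop Δ = e − u = e − e ρ_c/ρ_m = e (ρ_m − ρ_c)/ρ_m.
e = Δ ρ_m/(ρ_m − ρ_c) = 0.4472 km × 3.24/0.36 = 4.02 km.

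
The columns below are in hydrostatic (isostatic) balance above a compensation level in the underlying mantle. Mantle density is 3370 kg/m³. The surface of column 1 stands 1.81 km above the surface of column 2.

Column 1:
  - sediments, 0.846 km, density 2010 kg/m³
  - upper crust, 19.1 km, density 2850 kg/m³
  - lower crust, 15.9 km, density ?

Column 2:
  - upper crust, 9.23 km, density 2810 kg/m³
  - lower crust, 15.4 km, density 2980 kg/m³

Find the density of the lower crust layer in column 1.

Take the compensation level at the base of the deeper column (depth z_c below the surface of column 1) and equate Σ ρ_i t_i down to z_c; mantle fills any gap and the z_c terms cancel.
Column 1: 0.846×2010 + 19.1×2850 + 15.9×ρ + (z_c − 35.846)×3370
Column 2: 1.81×0 + 9.23×2810 + 15.4×2980 + (z_c − 1.81 − 24.63)×3370
The z_c×3370 term appears on both sides and cancels. Collect the known terms of each column as K = Σ(ρt)_known − 3370 × (depth of known layers): K_1 = 56135.46 − 3370×35.846 = −64665.56; K_2 = 71828.3 − 3370×(1.81 + 24.63) = −17274.5.
Balance: K_1 + 15.9×ρ = K_2, so ρ = (K_2 − K_1)/15.9 = 47391.1/15.9 = 2980 kg/m³.

2980 kg/m³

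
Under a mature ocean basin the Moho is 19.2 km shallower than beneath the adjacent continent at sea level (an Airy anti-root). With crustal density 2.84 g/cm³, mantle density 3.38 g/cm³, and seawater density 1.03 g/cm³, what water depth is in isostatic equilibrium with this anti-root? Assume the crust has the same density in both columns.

Replacing a thickness d of crust by seawater at the top must be balanced by replacing crust with mantle at the base: d (ρ_c − ρ_w) = a (ρ_m − ρ_c).
d = a (ρ_m − ρ_c)/(ρ_c − ρ_w) = 19.2 km × 0.54/1.81 = 5.73 km.

5.73 km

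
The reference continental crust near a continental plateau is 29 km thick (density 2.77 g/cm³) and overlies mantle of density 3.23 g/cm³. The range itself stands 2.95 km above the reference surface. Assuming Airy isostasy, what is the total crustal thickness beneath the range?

Root depth r = h ρ_c / (ρ_m − ρ_c) = 2.95 km × 2.77 / 0.46 = 17.76 km.
Total thickness = T + h + r = 29 km + 2.95 km + 17.76 km = 49.7 km.

49.7 km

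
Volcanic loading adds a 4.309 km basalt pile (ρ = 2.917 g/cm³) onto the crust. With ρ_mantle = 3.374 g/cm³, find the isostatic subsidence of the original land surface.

Subaerial loading: s = t ρ_load / ρ_m.
s = 4.309 km × 2.917/3.374 = 3.73 km.

3.73 km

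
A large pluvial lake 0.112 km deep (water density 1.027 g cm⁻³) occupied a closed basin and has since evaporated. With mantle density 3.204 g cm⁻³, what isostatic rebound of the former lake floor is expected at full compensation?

u = d ρ_w/ρ_m = 0.112 km × 1.027/3.204 = 0.0359 km.

0.0359 km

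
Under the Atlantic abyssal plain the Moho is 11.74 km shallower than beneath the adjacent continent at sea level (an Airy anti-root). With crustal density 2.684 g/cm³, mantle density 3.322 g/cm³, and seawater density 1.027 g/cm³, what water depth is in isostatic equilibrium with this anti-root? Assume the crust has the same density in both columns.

4.52 km

Replacing a thickness d of crust by seawater at the top must be balanced by replacing crust with mantle at the base: d (ρ_c − ρ_w) = a (ρ_m − ρ_c).
d = a (ρ_m − ρ_c)/(ρ_c − ρ_w) = 11.74 km × 0.638/1.657 = 4.52 km.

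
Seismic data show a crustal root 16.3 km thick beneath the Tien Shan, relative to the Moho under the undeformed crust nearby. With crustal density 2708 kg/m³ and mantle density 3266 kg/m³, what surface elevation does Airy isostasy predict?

Balancing pressure at the compensation depth: ρ_c h = (ρ_m − ρ_c) r.
h = r (ρ_m − ρ_c) / ρ_c = 16.3 km × (3266 − 2708) / 2708 = 3.36 km.

3.36 km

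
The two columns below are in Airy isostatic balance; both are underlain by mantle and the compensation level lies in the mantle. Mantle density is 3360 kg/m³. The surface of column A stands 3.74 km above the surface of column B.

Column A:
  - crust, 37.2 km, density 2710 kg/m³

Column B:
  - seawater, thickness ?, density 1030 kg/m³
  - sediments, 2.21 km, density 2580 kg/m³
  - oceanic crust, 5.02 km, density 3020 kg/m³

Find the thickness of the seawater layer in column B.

Take the compensation level at the base of the deeper column (depth z_c below the surface of column A) and equate Σ ρ_i t_i down to z_c; mantle fills any gap and the z_c terms cancel.
Column A: 37.2×2710 + (z_c − 37.2)×3360
Column B: 3.74×0 + x×1030 + 2.21×2580 + 5.02×3020 + (z_c − 3.74 − 7.23 − x)×3360
The z_c×3360 term appears on both sides and cancels. Collect the known terms of each column as K = Σ(ρt)_known − 3360 × (depth of known layers): K_A = 100812 − 3360×37.2 = −24180; K_B = 20862.2 − 3360×(3.74 + 7.23) = −15997.
Balance: K_A = K_B − x×(3360 − 1030), so x = (K_B − K_A)/(3360 − 1030) = 8183/2330 = 3.51 km.

3.51 km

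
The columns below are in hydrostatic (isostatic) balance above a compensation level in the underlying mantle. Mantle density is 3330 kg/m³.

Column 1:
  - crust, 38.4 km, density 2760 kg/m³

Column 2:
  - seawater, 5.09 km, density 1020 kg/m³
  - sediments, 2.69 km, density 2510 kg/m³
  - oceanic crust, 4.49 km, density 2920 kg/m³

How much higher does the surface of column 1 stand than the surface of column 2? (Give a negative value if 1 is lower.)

1.83 km

For any compensation level in the mantle, the mantle terms cancel and isostasy reduces to e = (Σt_1 − Σt_2) − (Σ(ρt)_1 − Σ(ρt)_2) / ρ_m.
Σt_1 = 38.4 km; Σt_2 = 12.27 km; Σ(ρt)_1 = 105984; Σ(ρt)_2 = 25054.5 (in km·kg/m³).
e = (38.4 − 12.27) − (105984 − 25054.5) / 3330 = 1.83 km.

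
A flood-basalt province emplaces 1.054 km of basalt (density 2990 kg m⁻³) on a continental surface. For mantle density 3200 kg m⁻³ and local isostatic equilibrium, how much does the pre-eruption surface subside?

0.985 km

Subaerial loading: s = t ρ_load / ρ_m.
s = 1.054 km × 2990/3200 = 0.985 km.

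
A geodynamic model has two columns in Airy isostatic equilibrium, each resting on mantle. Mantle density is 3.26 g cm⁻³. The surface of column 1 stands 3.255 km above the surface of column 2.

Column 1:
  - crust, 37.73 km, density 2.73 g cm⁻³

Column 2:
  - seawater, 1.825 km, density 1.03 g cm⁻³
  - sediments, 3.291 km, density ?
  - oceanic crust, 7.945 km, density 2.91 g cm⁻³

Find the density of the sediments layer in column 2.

Take the compensation level at the base of the deeper column (depth z_c below the surface of column 1) and equate Σ ρ_i t_i down to z_c; mantle fills any gap and the z_c terms cancel.
Column 1: 37.73×2.73 + (z_c − 37.73)×3.26
Column 2: 3.255×0 + 1.825×1.03 + 3.291×ρ + 7.945×2.91 + (z_c − 3.255 − 13.061)×3.26
The z_c×3.26 term appears on both sides and cancels. Collect the known terms of each column as K = Σ(ρt)_known − 3.26 × (depth of known layers): K_1 = 103.0029 − 3.26×37.73 = −19.9969; K_2 = 24.9997 − 3.26×(3.255 + 13.061) = −28.19046.
Balance: K_1 = K_2 + 3.291×ρ, so ρ = (K_1 − K_2)/3.291 = 8.19356/3.291 = 2.49 g cm⁻³.

2.49 g cm⁻³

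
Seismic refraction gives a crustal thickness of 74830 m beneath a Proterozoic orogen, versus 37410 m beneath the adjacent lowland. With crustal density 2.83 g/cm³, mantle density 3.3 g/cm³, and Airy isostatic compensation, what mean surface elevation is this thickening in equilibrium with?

5330 m

Excess crust Δ = 74830 m − 37410 m = 37420 m, split between elevation h and root r with h + r = Δ.
Airy balance ρ_c h = (ρ_m − ρ_c) r gives r = h ρ_c/(ρ_m − ρ_c), so h (1 + ρ_c/(ρ_m − ρ_c)) = Δ, i.e. h = Δ (ρ_m − ρ_c)/ρ_m.
h = 37420 m × 0.47/3.3 = 5330 m.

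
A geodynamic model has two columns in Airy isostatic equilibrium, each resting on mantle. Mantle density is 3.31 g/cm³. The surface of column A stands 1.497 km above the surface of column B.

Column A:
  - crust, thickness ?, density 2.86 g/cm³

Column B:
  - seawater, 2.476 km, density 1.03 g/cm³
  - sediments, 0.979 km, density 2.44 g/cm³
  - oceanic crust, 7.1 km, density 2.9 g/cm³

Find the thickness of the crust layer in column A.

Take the compensation level at the base of the deeper column (depth z_c below the surface of column A) and equate Σ ρ_i t_i down to z_c; mantle fills any gap and the z_c terms cancel.
Column A: x×2.86 + (z_c − 0 − x)×3.31
Column B: 1.497×0 + 2.476×1.03 + 0.979×2.44 + 7.1×2.9 + (z_c − 1.497 − 10.555)×3.31
The z_c×3.31 term appears on both sides and cancels. Collect the known terms of each column as K = Σ(ρt)_known − 3.31 × (depth of known layers): K_A = 0 − 3.31×0 = 0; K_B = 25.52904 − 3.31×(1.497 + 10.555) = −14.36308.
Balance: K_A − x×(3.31 − 2.86) = K_B, so x = (K_A − K_B)/(3.31 − 2.86) = 14.3631/0.45 = 31.9 km.

31.9 km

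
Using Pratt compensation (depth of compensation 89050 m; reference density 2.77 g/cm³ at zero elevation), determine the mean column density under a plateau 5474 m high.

Pratt balance: ρ_ref D = ρ (D + h).
ρ = ρ_ref D/(D + h) = 2.77 × 89050 m/(89050 m + 5474 m) = 2.61 g/cm³.

2.61 g/cm³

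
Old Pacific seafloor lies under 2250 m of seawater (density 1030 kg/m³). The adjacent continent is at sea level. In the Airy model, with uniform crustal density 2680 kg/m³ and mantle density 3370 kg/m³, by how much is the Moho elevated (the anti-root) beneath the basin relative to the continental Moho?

5380 m

Isostatic balance requires: replacing crust with seawater at the top is compensated by replacing crust with mantle at the base: d (ρ_c − ρ_w) = a (ρ_m − ρ_c).
a = d (ρ_c − ρ_w)/(ρ_m − ρ_c) = 2250 m × 1650/690 = 5380 m.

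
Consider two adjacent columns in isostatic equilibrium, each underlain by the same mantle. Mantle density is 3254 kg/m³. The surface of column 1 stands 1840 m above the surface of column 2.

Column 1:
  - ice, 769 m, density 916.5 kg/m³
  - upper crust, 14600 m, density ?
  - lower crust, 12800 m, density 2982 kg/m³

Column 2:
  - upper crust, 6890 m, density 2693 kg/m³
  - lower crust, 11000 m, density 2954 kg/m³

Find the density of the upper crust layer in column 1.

Take the compensation level at the base of the deeper column (depth z_c below the surface of column 1) and equate Σ ρ_i t_i down to z_c; mantle fills any gap and the z_c terms cancel.
Column 1: 769×916.5 + 14600×ρ + 12800×2982 + (z_c − 28169)×3254
Column 2: 1840×0 + 6890×2693 + 11000×2954 + (z_c − 1840 − 17890)×3254
The z_c×3254 term appears on both sides and cancels. Collect the known terms of each column as K = Σ(ρt)_known − 3254 × (depth of known layers): K_1 = 38874388.5 − 3254×28169 = −52787537.5; K_2 = 51048770 − 3254×(1840 + 17890) = −13152650.
Balance: K_1 + 14600×ρ = K_2, so ρ = (K_2 − K_1)/14600 = 39634900/14600 = 2710 kg/m³.

2710 kg/m³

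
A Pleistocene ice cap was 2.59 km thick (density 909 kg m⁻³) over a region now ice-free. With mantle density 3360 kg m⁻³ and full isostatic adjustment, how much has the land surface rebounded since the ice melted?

0.701 km

Removing the load lets mantle flow back in; uplift u satisfies ρ_ice t = ρ_m u.
u = t ρ_ice/ρ_m = 2.59 km × 909/3360 = 0.701 km.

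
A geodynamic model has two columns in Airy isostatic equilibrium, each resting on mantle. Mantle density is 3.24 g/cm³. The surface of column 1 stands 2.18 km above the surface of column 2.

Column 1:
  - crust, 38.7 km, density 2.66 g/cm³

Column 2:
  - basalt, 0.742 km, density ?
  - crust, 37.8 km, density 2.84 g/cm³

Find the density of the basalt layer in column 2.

2.89 g/cm³

Take the compensation level at the base of the deeper column (depth z_c below the surface of column 1) and equate Σ ρ_i t_i down to z_c; mantle fills any gap and the z_c terms cancel.
Column 1: 38.7×2.66 + (z_c − 38.7)×3.24
Column 2: 2.18×0 + 0.742×ρ + 37.8×2.84 + (z_c − 2.18 − 38.542)×3.24
The z_c×3.24 term appears on both sides and cancels. Collect the known terms of each column as K = Σ(ρt)_known − 3.24 × (depth of known layers): K_1 = 102.942 − 3.24×38.7 = −22.446; K_2 = 107.352 − 3.24×(2.18 + 38.542) = −24.58728.
Balance: K_1 = K_2 + 0.742×ρ, so ρ = (K_1 − K_2)/0.742 = 2.14128/0.742 = 2.89 g/cm³.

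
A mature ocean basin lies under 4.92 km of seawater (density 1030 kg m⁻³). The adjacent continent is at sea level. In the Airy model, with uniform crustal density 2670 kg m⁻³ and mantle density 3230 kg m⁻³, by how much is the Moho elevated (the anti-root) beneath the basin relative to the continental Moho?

In Airy isostatic equilibrium: replacing crust with seawater at the top is compensated by replacing crust with mantle at the base: d (ρ_c − ρ_w) = a (ρ_m − ρ_c).
a = d (ρ_c − ρ_w)/(ρ_m − ρ_c) = 4.92 km × 1640/560 = 14.4 km.

14.4 km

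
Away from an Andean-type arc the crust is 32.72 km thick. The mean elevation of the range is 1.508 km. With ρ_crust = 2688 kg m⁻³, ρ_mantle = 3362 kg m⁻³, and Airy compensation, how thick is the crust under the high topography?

Root depth r = h ρ_c / (ρ_m − ρ_c) = 1.508 km × 2688 / 674 = 6.014 km.
Total thickness = T + h + r = 32.72 km + 1.508 km + 6.014 km = 40.2 km.

40.2 km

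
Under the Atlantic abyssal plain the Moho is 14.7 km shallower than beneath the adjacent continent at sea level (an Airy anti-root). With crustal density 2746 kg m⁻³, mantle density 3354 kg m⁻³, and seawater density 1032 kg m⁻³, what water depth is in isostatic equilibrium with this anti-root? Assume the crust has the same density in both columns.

5.21 km

Replacing a thickness d of crust by seawater at the top must be balanced by replacing crust with mantle at the base: d (ρ_c − ρ_w) = a (ρ_m − ρ_c).
d = a (ρ_m − ρ_c)/(ρ_c − ρ_w) = 14.7 km × 608/1714 = 5.21 km.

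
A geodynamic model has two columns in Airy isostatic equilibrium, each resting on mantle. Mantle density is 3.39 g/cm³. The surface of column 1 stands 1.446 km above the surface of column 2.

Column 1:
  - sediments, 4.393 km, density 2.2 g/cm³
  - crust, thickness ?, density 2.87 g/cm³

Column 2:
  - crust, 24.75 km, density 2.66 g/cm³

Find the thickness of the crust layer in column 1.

34.1 km

Take the compensation level at the base of the deeper column (depth z_c below the surface of column 1) and equate Σ ρ_i t_i down to z_c; mantle fills any gap and the z_c terms cancel.
Column 1: 4.393×2.2 + x×2.87 + (z_c − 4.393 − x)×3.39
Column 2: 1.446×0 + 24.75×2.66 + (z_c − 1.446 − 24.75)×3.39
The z_c×3.39 term appears on both sides and cancels. Collect the known terms of each column as K = Σ(ρt)_known − 3.39 × (depth of known layers): K_1 = 9.6646 − 3.39×4.393 = −5.22767; K_2 = 65.835 − 3.39×(1.446 + 24.75) = −22.96944.
Balance: K_1 − x×(3.39 − 2.87) = K_2, so x = (K_1 − K_2)/(3.39 − 2.87) = 17.7418/0.52 = 34.1 km.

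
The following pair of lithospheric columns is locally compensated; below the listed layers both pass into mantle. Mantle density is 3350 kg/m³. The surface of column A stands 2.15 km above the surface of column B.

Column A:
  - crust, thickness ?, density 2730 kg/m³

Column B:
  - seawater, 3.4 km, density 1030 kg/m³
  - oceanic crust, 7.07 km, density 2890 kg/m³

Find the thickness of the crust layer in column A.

Take the compensation level at the base of the deeper column (depth z_c below the surface of column A) and equate Σ ρ_i t_i down to z_c; mantle fills any gap and the z_c terms cancel.
Column A: x×2730 + (z_c − 0 − x)×3350
Column B: 2.15×0 + 3.4×1030 + 7.07×2890 + (z_c − 2.15 − 10.47)×3350
The z_c×3350 term appears on both sides and cancels. Collect the known terms of each column as K = Σ(ρt)_known − 3350 × (depth of known layers): K_A = 0 − 3350×0 = 0; K_B = 23934.3 − 3350×(2.15 + 10.47) = −18342.7.
Balance: K_A − x×(3350 − 2730) = K_B, so x = (K_A − K_B)/(3350 − 2730) = 18342.7/620 = 29.6 km.

29.6 km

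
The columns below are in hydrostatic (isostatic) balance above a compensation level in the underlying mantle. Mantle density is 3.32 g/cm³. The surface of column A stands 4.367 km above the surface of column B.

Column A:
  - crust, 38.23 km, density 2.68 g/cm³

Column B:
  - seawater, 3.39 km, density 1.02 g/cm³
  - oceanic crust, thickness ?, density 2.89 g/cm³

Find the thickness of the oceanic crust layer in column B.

Take the compensation level at the base of the deeper column (depth z_c below the surface of column A) and equate Σ ρ_i t_i down to z_c; mantle fills any gap and the z_c terms cancel.
Column A: 38.23×2.68 + (z_c − 38.23)×3.32
Column B: 4.367×0 + 3.39×1.02 + x×2.89 + (z_c − 4.367 − 3.39 − x)×3.32
The z_c×3.32 term appears on both sides and cancels. Collect the known terms of each column as K = Σ(ρt)_known − 3.32 × (depth of known layers): K_A = 102.4564 − 3.32×38.23 = −24.4672; K_B = 3.4578 − 3.32×(4.367 + 3.39) = −22.29544.
Balance: K_A = K_B − x×(3.32 − 2.89), so x = (K_B − K_A)/(3.32 − 2.89) = 2.17176/0.43 = 5.05 km.

5.05 km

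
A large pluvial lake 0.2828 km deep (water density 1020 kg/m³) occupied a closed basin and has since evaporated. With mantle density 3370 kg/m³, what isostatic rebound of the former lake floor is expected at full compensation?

0.0856 km

u = d ρ_w/ρ_m = 0.2828 km × 1020/3370 = 0.0856 km.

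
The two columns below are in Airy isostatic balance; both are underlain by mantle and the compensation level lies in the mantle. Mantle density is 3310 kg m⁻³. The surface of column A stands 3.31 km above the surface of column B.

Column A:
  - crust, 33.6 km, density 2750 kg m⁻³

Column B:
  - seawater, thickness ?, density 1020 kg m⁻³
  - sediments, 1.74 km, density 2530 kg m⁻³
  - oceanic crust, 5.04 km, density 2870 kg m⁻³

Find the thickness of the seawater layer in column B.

Take the compensation level at the base of the deeper column (depth z_c below the surface of column A) and equate Σ ρ_i t_i down to z_c; mantle fills any gap and the z_c terms cancel.
Column A: 33.6×2750 + (z_c − 33.6)×3310
Column B: 3.31×0 + x×1020 + 1.74×2530 + 5.04×2870 + (z_c − 3.31 − 6.78 − x)×3310
The z_c×3310 term appears on both sides and cancels. Collect the known terms of each column as K = Σ(ρt)_known − 3310 × (depth of known layers): K_A = 92400 − 3310×33.6 = −18816; K_B = 18867 − 3310×(3.31 + 6.78) = −14530.9.
Balance: K_A = K_B − x×(3310 − 1020), so x = (K_B − K_A)/(3310 − 1020) = 4285.1/2290 = 1.87 km.

1.87 km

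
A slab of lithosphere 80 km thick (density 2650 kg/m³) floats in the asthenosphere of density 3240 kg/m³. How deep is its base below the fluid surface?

Draft d = t ρ_obj/ρ_fluid = 80 km × 2650/3240 = 65.4 km.

65.4 km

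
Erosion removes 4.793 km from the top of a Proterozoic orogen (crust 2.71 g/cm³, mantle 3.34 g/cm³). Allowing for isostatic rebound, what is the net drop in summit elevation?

Rebound u = e ρ_c/ρ_m = 4.793 km × 2.71/3.34 = 3.889 km.
Net surface drop = e − u = 4.793 km − 3.889 km = e (ρ_m − ρ_c)/ρ_m = 0.904 km.

0.904 km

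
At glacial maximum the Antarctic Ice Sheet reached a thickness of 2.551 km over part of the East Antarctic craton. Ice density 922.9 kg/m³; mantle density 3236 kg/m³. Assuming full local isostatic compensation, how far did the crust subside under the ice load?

0.728 km

By Archimedes' principle applied to the lithosphere: the ice load ρ_ice t is balanced by mantle displaced below, ρ_m s.
s = t ρ_ice / ρ_m = 2.551 km × 922.9/3236 = 0.728 km.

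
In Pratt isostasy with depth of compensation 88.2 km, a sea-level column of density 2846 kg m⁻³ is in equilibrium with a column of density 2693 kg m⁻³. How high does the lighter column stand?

5.01 km

ρ_ref D = ρ (D + h) → h = D (ρ_ref − ρ)/ρ.
h = 88.2 km × (2846 − 2693)/2693 = 5.01 km.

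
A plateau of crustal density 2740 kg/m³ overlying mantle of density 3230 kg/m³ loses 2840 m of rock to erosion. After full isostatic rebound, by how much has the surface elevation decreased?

Rebound u = e ρ_c/ρ_m = 2840 m × 2740/3230 = 2409 m.
Net surface drop = e − u = 2840 m − 2409 m = e (ρ_m − ρ_c)/ρ_m = 431 m.

431 m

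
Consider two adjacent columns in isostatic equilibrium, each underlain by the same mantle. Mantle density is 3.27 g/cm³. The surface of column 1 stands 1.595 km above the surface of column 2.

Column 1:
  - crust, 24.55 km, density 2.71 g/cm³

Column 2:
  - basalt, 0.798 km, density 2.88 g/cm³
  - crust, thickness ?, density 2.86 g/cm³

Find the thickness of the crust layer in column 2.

Take the compensation level at the base of the deeper column (depth z_c below the surface of column 1) and equate Σ ρ_i t_i down to z_c; mantle fills any gap and the z_c terms cancel.
Column 1: 24.55×2.71 + (z_c − 24.55)×3.27
Column 2: 1.595×0 + 0.798×2.88 + x×2.86 + (z_c − 1.595 − 0.798 − x)×3.27
The z_c×3.27 term appears on both sides and cancels. Collect the known terms of each column as K = Σ(ρt)_known − 3.27 × (depth of known layers): K_1 = 66.5305 − 3.27×24.55 = −13.748; K_2 = 2.29824 − 3.27×(1.595 + 0.798) = −5.52687.
Balance: K_1 = K_2 − x×(3.27 − 2.86), so x = (K_2 − K_1)/(3.27 − 2.86) = 8.22113/0.41 = 20.1 km.

20.1 km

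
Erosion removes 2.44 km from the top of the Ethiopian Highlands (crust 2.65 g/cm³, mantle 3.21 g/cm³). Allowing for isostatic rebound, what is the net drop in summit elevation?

0.426 km

Rebound u = e ρ_c/ρ_m = 2.44 km × 2.65/3.21 = 2.014 km.
Net surface drop = e − u = 2.44 km − 2.014 km = e (ρ_m − ρ_c)/ρ_m = 0.426 km.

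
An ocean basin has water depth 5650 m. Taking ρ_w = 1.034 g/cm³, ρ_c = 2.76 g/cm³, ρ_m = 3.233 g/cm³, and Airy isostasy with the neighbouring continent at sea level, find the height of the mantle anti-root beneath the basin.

Isostatic balance requires: replacing crust with seawater at the top is compensated by replacing crust with mantle at the base: d (ρ_c − ρ_w) = a (ρ_m − ρ_c).
a = d (ρ_c − ρ_w)/(ρ_m − ρ_c) = 5650 m × 1.726/0.473 = 20600 m.

20600 m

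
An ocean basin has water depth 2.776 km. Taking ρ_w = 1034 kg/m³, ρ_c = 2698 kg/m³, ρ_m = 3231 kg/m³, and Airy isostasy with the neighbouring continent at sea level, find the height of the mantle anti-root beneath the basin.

Equating mass per unit area of the two columns: replacing crust with seawater at the top is compensated by replacing crust with mantle at the base: d (ρ_c − ρ_w) = a (ρ_m − ρ_c).
a = d (ρ_c − ρ_w)/(ρ_m − ρ_c) = 2.776 km × 1664/533 = 8.67 km.

8.67 km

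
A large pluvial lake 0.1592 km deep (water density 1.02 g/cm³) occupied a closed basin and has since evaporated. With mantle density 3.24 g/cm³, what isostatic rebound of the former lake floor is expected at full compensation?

0.0501 km

u = d ρ_w/ρ_m = 0.1592 km × 1.02/3.24 = 0.0501 km.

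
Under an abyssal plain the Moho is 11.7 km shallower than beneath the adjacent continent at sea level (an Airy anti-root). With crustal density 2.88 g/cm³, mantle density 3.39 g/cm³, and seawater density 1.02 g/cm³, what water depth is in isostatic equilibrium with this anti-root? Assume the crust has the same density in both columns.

3.21 km

Replacing a thickness d of crust by seawater at the top must be balanced by replacing crust with mantle at the base: d (ρ_c − ρ_w) = a (ρ_m − ρ_c).
d = a (ρ_m − ρ_c)/(ρ_c − ρ_w) = 11.7 km × 0.51/1.86 = 3.21 km.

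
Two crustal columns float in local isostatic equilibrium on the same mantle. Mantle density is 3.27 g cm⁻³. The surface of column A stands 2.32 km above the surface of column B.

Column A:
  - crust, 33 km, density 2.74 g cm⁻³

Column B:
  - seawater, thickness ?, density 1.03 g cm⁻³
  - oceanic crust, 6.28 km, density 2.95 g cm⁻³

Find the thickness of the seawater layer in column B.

3.52 km

Take the compensation level at the base of the deeper column (depth z_c below the surface of column A) and equate Σ ρ_i t_i down to z_c; mantle fills any gap and the z_c terms cancel.
Column A: 33×2.74 + (z_c − 33)×3.27
Column B: 2.32×0 + x×1.03 + 6.28×2.95 + (z_c − 2.32 − 6.28 − x)×3.27
The z_c×3.27 term appears on both sides and cancels. Collect the known terms of each column as K = Σ(ρt)_known − 3.27 × (depth of known layers): K_A = 90.42 − 3.27×33 = −17.49; K_B = 18.526 − 3.27×(2.32 + 6.28) = −9.596.
Balance: K_A = K_B − x×(3.27 − 1.03), so x = (K_B − K_A)/(3.27 − 1.03) = 7.894/2.24 = 3.52 km.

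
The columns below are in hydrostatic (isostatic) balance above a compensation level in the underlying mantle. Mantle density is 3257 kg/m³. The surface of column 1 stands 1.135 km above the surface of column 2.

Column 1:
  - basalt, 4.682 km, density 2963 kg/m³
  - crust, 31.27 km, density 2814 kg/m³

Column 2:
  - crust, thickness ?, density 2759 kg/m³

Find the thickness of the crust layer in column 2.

Take the compensation level at the base of the deeper column (depth z_c below the surface of column 1) and equate Σ ρ_i t_i down to z_c; mantle fills any gap and the z_c terms cancel.
Column 1: 4.682×2963 + 31.27×2814 + (z_c − 35.952)×3257
Column 2: 1.135×0 + x×2759 + (z_c − 1.135 − 0 − x)×3257
The z_c×3257 term appears on both sides and cancels. Collect the known terms of each column as K = Σ(ρt)_known − 3257 × (depth of known layers): K_1 = 101866.546 − 3257×35.952 = −15229.118; K_2 = 0 − 3257×(1.135 + 0) = −3696.695.
Balance: K_1 = K_2 − x×(3257 − 2759), so x = (K_2 − K_1)/(3257 − 2759) = 11532.4/498 = 23.2 km.

23.2 km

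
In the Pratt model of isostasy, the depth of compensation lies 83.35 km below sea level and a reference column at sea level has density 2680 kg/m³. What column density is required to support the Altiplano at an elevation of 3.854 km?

2560 kg/m³

Pratt balance: ρ_ref D = ρ (D + h).
ρ = ρ_ref D/(D + h) = 2680 × 83.35 km/(83.35 km + 3.854 km) = 2560 kg/m³.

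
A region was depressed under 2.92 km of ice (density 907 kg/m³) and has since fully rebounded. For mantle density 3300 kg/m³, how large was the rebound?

0.803 km

Removing the load lets mantle flow back in; uplift u satisfies ρ_ice t = ρ_m u.
u = t ρ_ice/ρ_m = 2.92 km × 907/3300 = 0.803 km.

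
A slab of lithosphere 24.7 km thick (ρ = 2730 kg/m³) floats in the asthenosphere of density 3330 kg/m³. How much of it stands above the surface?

Floating equilibrium: submerged depth d = t ρ_obj/ρ_fluid = 24.7 km × 2730/3330 = 20.25 km.
Freeboard = t − d = 24.7 km − 20.25 km = 4.45 km.

4.45 km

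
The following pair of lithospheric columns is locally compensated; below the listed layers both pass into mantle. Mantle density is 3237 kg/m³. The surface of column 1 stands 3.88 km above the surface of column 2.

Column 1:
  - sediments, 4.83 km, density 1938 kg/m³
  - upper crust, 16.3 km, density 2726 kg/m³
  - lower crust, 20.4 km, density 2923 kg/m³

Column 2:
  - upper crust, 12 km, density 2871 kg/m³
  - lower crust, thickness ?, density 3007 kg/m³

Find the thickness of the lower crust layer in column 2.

Take the compensation level at the base of the deeper column (depth z_c below the surface of column 1) and equate Σ ρ_i t_i down to z_c; mantle fills any gap and the z_c terms cancel.
Column 1: 4.83×1938 + 16.3×2726 + 20.4×2923 + (z_c − 41.53)×3237
Column 2: 3.88×0 + 12×2871 + x×3007 + (z_c − 3.88 − 12 − x)×3237
The z_c×3237 term appears on both sides and cancels. Collect the known terms of each column as K = Σ(ρt)_known − 3237 × (depth of known layers): K_1 = 113423.54 − 3237×41.53 = −21009.07; K_2 = 34452 − 3237×(3.88 + 12) = −16951.56.
Balance: K_1 = K_2 − x×(3237 − 3007), so x = (K_2 − K_1)/(3237 − 3007) = 4057.51/230 = 17.6 km.

17.6 km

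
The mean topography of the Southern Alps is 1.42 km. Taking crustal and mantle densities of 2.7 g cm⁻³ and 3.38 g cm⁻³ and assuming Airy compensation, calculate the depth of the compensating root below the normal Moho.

5.64 km

Balancing pressure at the compensation depth: the weight of the topography is balanced by the buoyancy of the root, ρ_c h = (ρ_m − ρ_c) r.
r = h · ρ_c / (ρ_m − ρ_c) = 1.42 km × 2.7 / (3.38 − 2.7) = 5.64 km.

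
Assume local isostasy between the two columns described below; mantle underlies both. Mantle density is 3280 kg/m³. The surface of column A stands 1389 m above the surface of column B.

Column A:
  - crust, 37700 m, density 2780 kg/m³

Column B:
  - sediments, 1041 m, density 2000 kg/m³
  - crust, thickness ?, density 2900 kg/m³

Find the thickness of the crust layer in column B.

34100 m

Take the compensation level at the base of the deeper column (depth z_c below the surface of column A) and equate Σ ρ_i t_i down to z_c; mantle fills any gap and the z_c terms cancel.
Column A: 37700×2780 + (z_c − 37700)×3280
Column B: 1389×0 + 1041×2000 + x×2900 + (z_c − 1389 − 1041 − x)×3280
The z_c×3280 term appears on both sides and cancels. Collect the known terms of each column as K = Σ(ρt)_known − 3280 × (depth of known layers): K_A = 104806000 − 3280×37700 = −18850000; K_B = 2082000 − 3280×(1389 + 1041) = −5888400.
Balance: K_A = K_B − x×(3280 − 2900), so x = (K_B − K_A)/(3280 − 2900) = 12961600/380 = 34100 m.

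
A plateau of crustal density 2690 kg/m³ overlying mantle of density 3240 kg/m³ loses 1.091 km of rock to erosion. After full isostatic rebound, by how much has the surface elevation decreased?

0.185 km

Rebound u = e ρ_c/ρ_m = 1.091 km × 2690/3240 = 0.9058 km.
Net surface drop = e − u = 1.091 km − 0.9058 km = e (ρ_m − ρ_c)/ρ_m = 0.185 km.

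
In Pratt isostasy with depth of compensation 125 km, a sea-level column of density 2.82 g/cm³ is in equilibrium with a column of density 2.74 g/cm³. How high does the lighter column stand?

3.65 km

ρ_ref D = ρ (D + h) → h = D (ρ_ref − ρ)/ρ.
h = 125 km × (2.82 − 2.74)/2.74 = 3.65 km.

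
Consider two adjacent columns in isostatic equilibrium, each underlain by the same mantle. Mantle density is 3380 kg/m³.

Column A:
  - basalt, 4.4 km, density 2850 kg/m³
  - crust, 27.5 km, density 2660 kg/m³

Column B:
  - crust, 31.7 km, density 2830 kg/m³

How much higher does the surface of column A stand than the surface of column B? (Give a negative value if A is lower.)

For any compensation level in the mantle, the mantle terms cancel and isostasy reduces to e = (Σt_A − Σt_B) − (Σ(ρt)_A − Σ(ρt)_B) / ρ_m.
Σt_A = 31.9 km; Σt_B = 31.7 km; Σ(ρt)_A = 85690; Σ(ρt)_B = 89711 (in km·kg/m³).
e = (31.9 − 31.7) − (85690 − 89711) / 3380 = 1.39 km.

1.39 km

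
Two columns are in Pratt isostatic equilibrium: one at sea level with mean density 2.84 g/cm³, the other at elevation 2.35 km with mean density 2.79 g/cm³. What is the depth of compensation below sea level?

131 km

ρ_ref D = ρ (D + h) → D (ρ_ref − ρ) = ρ h.
D = ρ h/(ρ_ref − ρ) = 2.79 × 2.35 km/(2.84 − 2.79) = 131 km.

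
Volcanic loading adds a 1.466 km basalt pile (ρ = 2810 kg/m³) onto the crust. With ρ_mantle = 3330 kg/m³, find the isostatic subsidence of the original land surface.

1.24 km

Subaerial loading: s = t ρ_load / ρ_m.
s = 1.466 km × 2810/3330 = 1.24 km.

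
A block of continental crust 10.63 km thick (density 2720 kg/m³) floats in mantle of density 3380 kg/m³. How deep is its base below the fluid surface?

Draft d = t ρ_obj/ρ_fluid = 10.63 km × 2720/3380 = 8.55 km.

8.55 km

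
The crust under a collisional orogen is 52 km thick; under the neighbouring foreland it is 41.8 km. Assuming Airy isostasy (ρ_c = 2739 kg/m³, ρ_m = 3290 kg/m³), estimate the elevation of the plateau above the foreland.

Excess crust Δ = 52 km − 41.8 km = 10.2 km, split between elevation h and root r with h + r = Δ.
Airy balance ρ_c h = (ρ_m − ρ_c) r gives r = h ρ_c/(ρ_m − ρ_c), so h (1 + ρ_c/(ρ_m − ρ_c)) = Δ, i.e. h = Δ (ρ_m − ρ_c)/ρ_m.
h = 10.2 km × 551/3290 = 1.71 km.

1.71 km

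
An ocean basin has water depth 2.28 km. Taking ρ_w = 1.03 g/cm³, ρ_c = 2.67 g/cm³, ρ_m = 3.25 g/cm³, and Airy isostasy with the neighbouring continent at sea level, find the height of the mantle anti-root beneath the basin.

By Archimedes' principle applied to the lithosphere: replacing crust with seawater at the top is compensated by replacing crust with mantle at the base: d (ρ_c − ρ_w) = a (ρ_m − ρ_c).
a = d (ρ_c − ρ_w)/(ρ_m − ρ_c) = 2.28 km × 1.64/0.58 = 6.45 km.

6.45 km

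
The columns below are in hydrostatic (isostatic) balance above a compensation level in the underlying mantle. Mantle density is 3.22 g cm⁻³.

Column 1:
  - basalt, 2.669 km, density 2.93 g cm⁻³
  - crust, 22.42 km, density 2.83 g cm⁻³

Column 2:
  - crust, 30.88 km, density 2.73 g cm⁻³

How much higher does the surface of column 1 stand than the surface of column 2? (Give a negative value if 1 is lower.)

−1.74 km

For any compensation level in the mantle, the mantle terms cancel and isostasy reduces to e = (Σt_1 − Σt_2) − (Σ(ρt)_1 − Σ(ρt)_2) / ρ_m.
Σt_1 = 25.089 km; Σt_2 = 30.88 km; Σ(ρt)_1 = 71.26877; Σ(ρt)_2 = 84.3024 (in km·g cm⁻³).
e = (25.089 − 30.88) − (71.26877 − 84.3024) / 3.22 = −1.74 km.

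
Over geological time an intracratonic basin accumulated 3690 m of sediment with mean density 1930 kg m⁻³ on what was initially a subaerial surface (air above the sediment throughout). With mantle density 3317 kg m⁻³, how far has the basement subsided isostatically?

2150 m

Subaerial load: s = t ρ_sed / ρ_m = 3690 m × 1930/3317 = 2150 m.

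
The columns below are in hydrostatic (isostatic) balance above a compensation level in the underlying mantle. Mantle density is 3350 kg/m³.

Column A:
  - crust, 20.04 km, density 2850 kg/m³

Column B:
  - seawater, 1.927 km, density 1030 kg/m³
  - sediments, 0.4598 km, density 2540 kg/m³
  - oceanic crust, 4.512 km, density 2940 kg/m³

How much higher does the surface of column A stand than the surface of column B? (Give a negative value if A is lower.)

0.993 km

For any compensation level in the mantle, the mantle terms cancel and isostasy reduces to e = (Σt_A − Σt_B) − (Σ(ρt)_A − Σ(ρt)_B) / ρ_m.
Σt_A = 20.04 km; Σt_B = 6.8988 km; Σ(ρt)_A = 57114; Σ(ρt)_B = 16417.982 (in km·kg/m³).
e = (20.04 − 6.8988) − (57114 − 16417.982) / 3350 = 0.993 km.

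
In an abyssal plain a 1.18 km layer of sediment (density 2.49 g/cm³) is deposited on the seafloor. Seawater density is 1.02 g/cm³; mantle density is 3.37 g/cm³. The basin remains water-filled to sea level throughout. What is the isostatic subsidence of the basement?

Submarine loading: the sediment displaces seawater, and the subsidence is in turn flooded, so s (ρ_m − ρ_w) = t (ρ_sed − ρ_w).
s = 1.18 km × (2.49 − 1.02) / (3.37 − 1.02) = 0.738 km.

0.738 km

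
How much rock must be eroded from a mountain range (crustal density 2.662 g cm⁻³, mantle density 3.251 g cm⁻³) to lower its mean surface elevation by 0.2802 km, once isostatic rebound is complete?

Net drop Δ = e − u = e − e ρ_c/ρ_m = e (ρ_m − ρ_c)/ρ_m.
e = Δ ρ_m/(ρ_m − ρ_c) = 0.2802 km × 3.251/0.589 = 1.55 km.

1.55 km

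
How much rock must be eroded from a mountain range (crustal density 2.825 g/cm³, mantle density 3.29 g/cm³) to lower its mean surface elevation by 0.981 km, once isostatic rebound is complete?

6.94 km

Net drop Δ = e − u = e − e ρ_c/ρ_m = e (ρ_m − ρ_c)/ρ_m.
e = Δ ρ_m/(ρ_m − ρ_c) = 0.981 km × 3.29/0.465 = 6.94 km.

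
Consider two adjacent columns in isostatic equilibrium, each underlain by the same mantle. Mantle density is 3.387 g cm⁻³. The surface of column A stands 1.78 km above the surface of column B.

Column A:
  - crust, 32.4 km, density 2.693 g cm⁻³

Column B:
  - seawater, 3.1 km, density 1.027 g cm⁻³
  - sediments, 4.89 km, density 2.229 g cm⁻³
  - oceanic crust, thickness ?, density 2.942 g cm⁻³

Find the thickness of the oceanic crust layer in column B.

Take the compensation level at the base of the deeper column (depth z_c below the surface of column A) and equate Σ ρ_i t_i down to z_c; mantle fills any gap and the z_c terms cancel.
Column A: 32.4×2.693 + (z_c − 32.4)×3.387
Column B: 1.78×0 + 3.1×1.027 + 4.89×2.229 + x×2.942 + (z_c − 1.78 − 7.99 − x)×3.387
The z_c×3.387 term appears on both sides and cancels. Collect the known terms of each column as K = Σ(ρt)_known − 3.387 × (depth of known layers): K_A = 87.2532 − 3.387×32.4 = −22.4856; K_B = 14.08351 − 3.387×(1.78 + 7.99) = −19.00748.
Balance: K_A = K_B − x×(3.387 − 2.942), so x = (K_B − K_A)/(3.387 − 2.942) = 3.47812/0.445 = 7.82 km.

7.82 km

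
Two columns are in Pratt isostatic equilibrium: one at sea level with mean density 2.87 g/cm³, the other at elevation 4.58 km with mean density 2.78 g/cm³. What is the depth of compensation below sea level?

141 km

ρ_ref D = ρ (D + h) → D (ρ_ref − ρ) = ρ h.
D = ρ h/(ρ_ref − ρ) = 2.78 × 4.58 km/(2.87 − 2.78) = 141 km.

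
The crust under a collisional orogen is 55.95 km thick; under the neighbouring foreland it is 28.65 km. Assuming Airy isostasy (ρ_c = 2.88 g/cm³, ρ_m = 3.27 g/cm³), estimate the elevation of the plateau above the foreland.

Excess crust Δ = 55.95 km − 28.65 km = 27.3 km, split between elevation h and root r with h + r = Δ.
Airy balance ρ_c h = (ρ_m − ρ_c) r gives r = h ρ_c/(ρ_m − ρ_c), so h (1 + ρ_c/(ρ_m − ρ_c)) = Δ, i.e. h = Δ (ρ_m − ρ_c)/ρ_m.
h = 27.3 km × 0.39/3.27 = 3.26 km.

3.26 km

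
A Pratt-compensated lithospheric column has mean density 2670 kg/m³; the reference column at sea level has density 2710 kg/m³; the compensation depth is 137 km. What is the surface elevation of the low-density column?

2.05 km

ρ_ref D = ρ (D + h) → h = D (ρ_ref − ρ)/ρ.
h = 137 km × (2710 − 2670)/2670 = 2.05 km.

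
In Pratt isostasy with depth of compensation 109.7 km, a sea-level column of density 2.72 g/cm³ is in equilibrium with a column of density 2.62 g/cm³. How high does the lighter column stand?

ρ_ref D = ρ (D + h) → h = D (ρ_ref − ρ)/ρ.
h = 109.7 km × (2.72 − 2.62)/2.62 = 4.19 km.

4.19 km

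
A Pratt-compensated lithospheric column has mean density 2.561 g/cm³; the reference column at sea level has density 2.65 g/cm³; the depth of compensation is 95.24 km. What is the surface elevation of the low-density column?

3.31 km

ρ_ref D = ρ (D + h) → h = D (ρ_ref − ρ)/ρ.
h = 95.24 km × (2.65 − 2.561)/2.561 = 3.31 km.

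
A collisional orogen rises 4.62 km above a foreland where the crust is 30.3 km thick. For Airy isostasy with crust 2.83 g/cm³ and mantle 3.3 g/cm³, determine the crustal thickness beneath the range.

Root depth r = h ρ_c / (ρ_m − ρ_c) = 4.62 km × 2.83 / 0.47 = 27.82 km.
Total thickness = T + h + r = 30.3 km + 4.62 km + 27.82 km = 62.7 km.

62.7 km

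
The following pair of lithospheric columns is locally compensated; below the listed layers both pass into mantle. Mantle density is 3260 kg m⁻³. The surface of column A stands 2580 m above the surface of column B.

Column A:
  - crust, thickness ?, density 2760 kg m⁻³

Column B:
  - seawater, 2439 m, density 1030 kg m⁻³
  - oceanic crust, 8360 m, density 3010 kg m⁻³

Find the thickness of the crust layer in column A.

Take the compensation level at the base of the deeper column (depth z_c below the surface of column A) and equate Σ ρ_i t_i down to z_c; mantle fills any gap and the z_c terms cancel.
Column A: x×2760 + (z_c − 0 − x)×3260
Column B: 2580×0 + 2439×1030 + 8360×3010 + (z_c − 2580 − 10799)×3260
The z_c×3260 term appears on both sides and cancels. Collect the known terms of each column as K = Σ(ρt)_known − 3260 × (depth of known layers): K_A = 0 − 3260×0 = 0; K_B = 27675770 − 3260×(2580 + 10799) = −15939770.
Balance: K_A − x×(3260 − 2760) = K_B, so x = (K_A − K_B)/(3260 − 2760) = 15939800/500 = 31900 m.

31900 m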